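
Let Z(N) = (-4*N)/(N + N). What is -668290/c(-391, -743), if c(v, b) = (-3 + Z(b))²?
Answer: -133658/5 ≈ -26732.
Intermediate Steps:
Z(N) = -2 (Z(N) = (-4*N)/((2*N)) = (-4*N)*(1/(2*N)) = -2)
c(v, b) = 25 (c(v, b) = (-3 - 2)² = (-5)² = 25)
-668290/c(-391, -743) = -668290/25 = -668290*1/25 = -133658/5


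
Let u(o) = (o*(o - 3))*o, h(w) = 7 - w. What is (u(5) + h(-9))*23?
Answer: 1518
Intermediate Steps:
u(o) = o²*(-3 + o) (u(o) = (o*(-3 + o))*o = o²*(-3 + o))
(u(5) + h(-9))*23 = (5²*(-3 + 5) + (7 - 1*(-9)))*23 = (25*2 + (7 + 9))*23 = (50 + 16)*23 = 66*23 = 1518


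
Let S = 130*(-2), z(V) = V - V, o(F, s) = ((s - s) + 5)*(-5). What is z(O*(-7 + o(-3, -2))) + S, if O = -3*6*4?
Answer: -260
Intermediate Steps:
o(F, s) = -25 (o(F, s) = (0 + 5)*(-5) = 5*(-5) = -25)
O = -72 (O = -18*4 = -72)
z(V) = 0
S = -260
z(O*(-7 + o(-3, -2))) + S = 0 - 260 = -260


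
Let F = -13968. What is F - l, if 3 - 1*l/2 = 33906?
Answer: 53838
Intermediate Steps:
l = -67806 (l = 6 - 2*33906 = 6 - 67812 = -67806)
F - l = -13968 - 1*(-67806) = -13968 + 67806 = 53838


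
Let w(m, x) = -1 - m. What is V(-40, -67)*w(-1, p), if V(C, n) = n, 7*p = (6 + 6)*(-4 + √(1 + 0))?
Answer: 0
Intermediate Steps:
p = -36/7 (p = ((6 + 6)*(-4 + √(1 + 0)))/7 = (12*(-4 + √1))/7 = (12*(-4 + 1))/7 = (12*(-3))/7 = (⅐)*(-36) = -36/7 ≈ -5.1429)
V(-40, -67)*w(-1, p) = -67*(-1 - 1*(-1)) = -67*(-1 + 1) = -67*0 = 0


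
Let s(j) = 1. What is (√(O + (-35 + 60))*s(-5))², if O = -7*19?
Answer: -108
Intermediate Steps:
O = -133
(√(O + (-35 + 60))*s(-5))² = (√(-133 + (-35 + 60))*1)² = (√(-133 + 25)*1)² = (√(-108)*1)² = ((6*I*√3)*1)² = (6*I*√3)² = -108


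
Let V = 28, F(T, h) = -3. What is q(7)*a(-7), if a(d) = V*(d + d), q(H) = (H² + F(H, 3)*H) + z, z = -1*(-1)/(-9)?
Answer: -98392/9 ≈ -10932.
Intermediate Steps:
z = -⅑ (z = 1*(-⅑) = -⅑ ≈ -0.11111)
q(H) = -⅑ + H² - 3*H (q(H) = (H² - 3*H) - ⅑ = -⅑ + H² - 3*H)
a(d) = 56*d (a(d) = 28*(d + d) = 28*(2*d) = 56*d)
q(7)*a(-7) = (-⅑ + 7² - 3*7)*(56*(-7)) = (-⅑ + 49 - 21)*(-392) = (251/9)*(-392) = -98392/9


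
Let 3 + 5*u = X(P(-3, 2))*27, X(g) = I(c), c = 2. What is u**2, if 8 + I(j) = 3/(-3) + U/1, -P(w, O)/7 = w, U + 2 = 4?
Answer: 36864/25 ≈ 1474.6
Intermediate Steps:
U = 2 (U = -2 + 4 = 2)
P(w, O) = -7*w
I(j) = -7 (I(j) = -8 + (3/(-3) + 2/1) = -8 + (3*(-1/3) + 2*1) = -8 + (-1 + 2) = -8 + 1 = -7)
X(g) = -7
u = -192/5 (u = -3/5 + (-7*27)/5 = -3/5 + (1/5)*(-189) = -3/5 - 189/5 = -192/5 ≈ -38.400)
u**2 = (-192/5)**2 = 36864/25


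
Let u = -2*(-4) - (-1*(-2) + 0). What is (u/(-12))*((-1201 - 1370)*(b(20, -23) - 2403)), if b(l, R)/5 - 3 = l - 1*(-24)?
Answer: -2786964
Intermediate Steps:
b(l, R) = 135 + 5*l (b(l, R) = 15 + 5*(l - 1*(-24)) = 15 + 5*(l + 24) = 15 + 5*(24 + l) = 15 + (120 + 5*l) = 135 + 5*l)
u = 6 (u = 8 - (2 + 0) = 8 - 1*2 = 8 - 2 = 6)
(u/(-12))*((-1201 - 1370)*(b(20, -23) - 2403)) = (6/(-12))*((-1201 - 1370)*((135 + 5*20) - 2403)) = (6*(-1/12))*(-2571*((135 + 100) - 2403)) = -(-2571)*(235 - 2403)/2 = -(-2571)*(-2168)/2 = -½*5573928 = -2786964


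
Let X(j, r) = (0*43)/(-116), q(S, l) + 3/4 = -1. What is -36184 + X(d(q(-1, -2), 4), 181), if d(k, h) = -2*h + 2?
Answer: -36184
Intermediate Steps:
q(S, l) = -7/4 (q(S, l) = -3/4 - 1 = -7/4)
d(k, h) = 2 - 2*h
X(j, r) = 0 (X(j, r) = 0*(-1/116) = 0)
-36184 + X(d(q(-1, -2), 4), 181) = -36184 + 0 = -36184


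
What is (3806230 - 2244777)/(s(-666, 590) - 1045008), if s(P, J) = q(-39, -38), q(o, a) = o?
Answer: -1561453/1045047 ≈ -1.4941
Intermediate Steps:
s(P, J) = -39
(3806230 - 2244777)/(s(-666, 590) - 1045008) = (3806230 - 2244777)/(-39 - 1045008) = 1561453/(-1045047) = 1561453*(-1/1045047) = -1561453/1045047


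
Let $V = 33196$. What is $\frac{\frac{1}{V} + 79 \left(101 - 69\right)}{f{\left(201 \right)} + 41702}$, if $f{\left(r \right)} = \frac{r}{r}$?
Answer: $\frac{27973163}{461457596} \approx 0.060619$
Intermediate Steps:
$f{\left(r \right)} = 1$
$\frac{\frac{1}{V} + 79 \left(101 - 69\right)}{f{\left(201 \right)} + 41702} = \frac{\frac{1}{33196} + 79 \left(101 - 69\right)}{1 + 41702} = \frac{\frac{1}{33196} + 79 \cdot 32}{41703} = \left(\frac{1}{33196} + 2528\right) \frac{1}{41703} = \frac{83919489}{33196} \cdot \frac{1}{41703} = \frac{27973163}{461457596}$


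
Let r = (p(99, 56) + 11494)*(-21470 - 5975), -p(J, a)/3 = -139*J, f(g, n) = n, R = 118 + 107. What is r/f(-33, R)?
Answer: -289692953/45 ≈ -6.4376e+6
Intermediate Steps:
R = 225
p(J, a) = 417*J (p(J, a) = -(-417)*J = 417*J)
r = -1448464765 (r = (417*99 + 11494)*(-21470 - 5975) = (41283 + 11494)*(-27445) = 52777*(-27445) = -1448464765)
r/f(-33, R) = -1448464765/225 = -1448464765*1/225 = -289692953/45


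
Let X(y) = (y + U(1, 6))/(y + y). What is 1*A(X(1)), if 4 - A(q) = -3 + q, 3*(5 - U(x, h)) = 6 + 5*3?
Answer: 15/2 ≈ 7.5000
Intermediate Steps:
U(x, h) = -2 (U(x, h) = 5 - (6 + 5*3)/3 = 5 - (6 + 15)/3 = 5 - 1/3*21 = 5 - 7 = -2)
X(y) = (-2 + y)/(2*y) (X(y) = (y - 2)/(y + y) = (-2 + y)/((2*y)) = (-2 + y)*(1/(2*y)) = (-2 + y)/(2*y))
A(q) = 7 - q (A(q) = 4 - (-3 + q) = 4 + (3 - q) = 7 - q)
1*A(X(1)) = 1*(7 - (-2 + 1)/(2*1)) = 1*(7 - (-1)/2) = 1*(7 - 1*(-1/2)) = 1*(7 + 1/2) = 1*(15/2) = 15/2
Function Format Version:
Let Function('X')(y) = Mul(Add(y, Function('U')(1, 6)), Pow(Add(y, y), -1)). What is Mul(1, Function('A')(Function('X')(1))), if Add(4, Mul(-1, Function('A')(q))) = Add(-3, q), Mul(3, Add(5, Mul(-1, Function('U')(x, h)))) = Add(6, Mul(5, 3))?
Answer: Rational(15, 2) ≈ 7.5000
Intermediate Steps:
Function('U')(x, h) = -2 (Function('U')(x, h) = Add(5, Mul(Rational(-1, 3), Add(6, Mul(5, 3)))) = Add(5, Mul(Rational(-1, 3), Add(6, 15))) = Add(5, Mul(Rational(-1, 3), 21)) = Add(5, -7) = -2)
Function('X')(y) = Mul(Rational(1, 2), Pow(y, -1), Add(-2, y)) (Function('X')(y) = Mul(Add(y, -2), Pow(Add(y, y), -1)) = Mul(Add(-2, y), Pow(Mul(2, y), -1)) = Mul(Add(-2, y), Mul(Rational(1, 2), Pow(y, -1))) = Mul(Rational(1, 2), Pow(y, -1), Add(-2, y)))
Function('A')(q) = Add(7, Mul(-1, q)) (Function('A')(q) = Add(4, Mul(-1, Add(-3, q))) = Add(4, Add(3, Mul(-1, q))) = Add(7, Mul(-1, q)))
Mul(1, Function('A')(Function('X')(1))) = Mul(1, Add(7, Mul(-1, Mul(Rational(1, 2), Pow(1, -1), Add(-2, 1))))) = Mul(1, Add(7, Mul(-1, Mul(Rational(1, 2), 1, -1)))) = Mul(1, Add(7, Mul(-1, Rational(-1, 2)))) = Mul(1, Add(7, Rational(1, 2))) = Mul(1, Rational(15, 2)) = Rational(15, 2)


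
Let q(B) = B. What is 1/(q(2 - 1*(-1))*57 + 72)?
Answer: 1/243 ≈ 0.0041152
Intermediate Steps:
1/(q(2 - 1*(-1))*57 + 72) = 1/((2 - 1*(-1))*57 + 72) = 1/((2 + 1)*57 + 72) = 1/(3*57 + 72) = 1/(171 + 72) = 1/243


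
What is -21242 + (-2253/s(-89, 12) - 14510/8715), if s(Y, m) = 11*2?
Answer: -818536555/38346 ≈ -21346.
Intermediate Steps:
s(Y, m) = 22
-21242 + (-2253/s(-89, 12) - 14510/8715) = -21242 + (-2253/22 - 14510/8715) = -21242 + (-2253*1/22 - 14510*1/8715) = -21242 + (-2253/22 - 2902/1743) = -21242 - 3990823/38346 = -818536555/38346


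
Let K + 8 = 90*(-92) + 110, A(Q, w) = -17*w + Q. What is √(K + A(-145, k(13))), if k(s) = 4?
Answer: I*√8391 ≈ 91.602*I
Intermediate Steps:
A(Q, w) = Q - 17*w
K = -8178 (K = -8 + (90*(-92) + 110) = -8 + (-8280 + 110) = -8 - 8170 = -8178)
√(K + A(-145, k(13))) = √(-8178 + (-145 - 17*4)) = √(-8178 + (-145 - 68)) = √(-8178 - 213) = √(-8391) = I*√8391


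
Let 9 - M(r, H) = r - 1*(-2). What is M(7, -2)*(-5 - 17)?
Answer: 0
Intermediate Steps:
M(r, H) = 7 - r (M(r, H) = 9 - (r - 1*(-2)) = 9 - (r + 2) = 9 - (2 + r) = 9 + (-2 - r) = 7 - r)
M(7, -2)*(-5 - 17) = (7 - 1*7)*(-5 - 17) = (7 - 7)*(-22) = 0*(-22) = 0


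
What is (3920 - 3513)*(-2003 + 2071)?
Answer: 27676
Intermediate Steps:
(3920 - 3513)*(-2003 + 2071) = 407*68 = 27676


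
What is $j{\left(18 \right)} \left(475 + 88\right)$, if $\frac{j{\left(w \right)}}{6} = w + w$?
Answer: $121608$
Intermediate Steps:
$j{\left(w \right)} = 12 w$ ($j{\left(w \right)} = 6 \left(w + w\right) = 6 \cdot 2 w = 12 w$)
$j{\left(18 \right)} \left(475 + 88\right) = 12 \cdot 18 \left(475 + 88\right) = 216 \cdot 563 = 121608$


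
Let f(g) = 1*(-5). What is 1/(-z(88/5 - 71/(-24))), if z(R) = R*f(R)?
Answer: 24/2467 ≈ 0.0097284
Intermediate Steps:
f(g) = -5
z(R) = -5*R (z(R) = R*(-5) = -5*R)
1/(-z(88/5 - 71/(-24))) = 1/(-(-5)*(88/5 - 71/(-24))) = 1/(-(-5)*(88*(⅕) - 71*(-1/24))) = 1/(-(-5)*(88/5 + 71/24)) = 1/(-(-5)*2467/120) = 1/(-1*(-2467/24)) = 1/(2467/24) = 24/2467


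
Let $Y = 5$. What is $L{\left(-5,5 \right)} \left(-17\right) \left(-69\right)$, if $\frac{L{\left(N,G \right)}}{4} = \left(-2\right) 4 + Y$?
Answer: $-14076$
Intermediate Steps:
$L{\left(N,G \right)} = -12$ ($L{\left(N,G \right)} = 4 \left(\left(-2\right) 4 + 5\right) = 4 \left(-8 + 5\right) = 4 \left(-3\right) = -12$)
$L{\left(-5,5 \right)} \left(-17\right) \left(-69\right) = \left(-12\right) \left(-17\right) \left(-69\right) = 204 \left(-69\right) = -14076$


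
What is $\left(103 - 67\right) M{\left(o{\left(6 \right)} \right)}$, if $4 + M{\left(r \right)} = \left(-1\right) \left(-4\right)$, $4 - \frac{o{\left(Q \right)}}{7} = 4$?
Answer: $0$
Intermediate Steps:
$o{\left(Q \right)} = 0$ ($o{\left(Q \right)} = 28 - 28 = 0$)
$M{\left(r \right)} = 0$ ($M{\left(r \right)} = -4 - -4 = -4 + 4 = 0$)
$\left(103 - 67\right) M{\left(o{\left(6 \right)} \right)} = \left(103 - 67\right) 0 = 36 \cdot 0 = 0$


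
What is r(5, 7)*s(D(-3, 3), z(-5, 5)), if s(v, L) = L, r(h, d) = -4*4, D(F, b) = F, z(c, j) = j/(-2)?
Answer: 40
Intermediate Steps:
z(c, j) = -j/2 (z(c, j) = j*(-½) = -j/2)
r(h, d) = -16
r(5, 7)*s(D(-3, 3), z(-5, 5)) = -(-8)*5 = -16*(-5/2) = 40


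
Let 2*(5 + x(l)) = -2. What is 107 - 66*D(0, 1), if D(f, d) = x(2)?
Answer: 503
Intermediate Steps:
x(l) = -6 (x(l) = -5 + (1/2)*(-2) = -5 - 1 = -6)
D(f, d) = -6
107 - 66*D(0, 1) = 107 - 66*(-6) = 107 + 396 = 503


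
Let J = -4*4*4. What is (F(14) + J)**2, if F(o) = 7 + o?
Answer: 1849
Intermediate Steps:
J = -64 (J = -16*4 = -64)
(F(14) + J)**2 = ((7 + 14) - 64)**2 = (21 - 64)**2 = (-43)**2 = 1849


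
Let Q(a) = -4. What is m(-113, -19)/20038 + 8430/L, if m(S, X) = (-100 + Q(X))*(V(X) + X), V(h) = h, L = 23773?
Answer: 131435618/238181687 ≈ 0.55183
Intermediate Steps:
m(S, X) = -208*X (m(S, X) = (-100 - 4)*(X + X) = -208*X)
m(-113, -19)/20038 + 8430/L = -208*(-19)/20038 + 8430/23773 = 3952*(1/20038) + 8430*(1/23773) = 1976/10019 + 8430/23773 = 131435618/238181687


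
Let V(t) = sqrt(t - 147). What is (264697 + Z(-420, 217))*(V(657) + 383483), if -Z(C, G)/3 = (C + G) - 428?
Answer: 102232732970 + 266590*sqrt(510) ≈ 1.0224e+11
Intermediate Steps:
Z(C, G) = 1284 - 3*C - 3*G (Z(C, G) = -3*((C + G) - 428) = -3*(-428 + C + G) = 1284 - 3*C - 3*G)
V(t) = sqrt(-147 + t)
(264697 + Z(-420, 217))*(V(657) + 383483) = (264697 + (1284 - 3*(-420) - 3*217))*(sqrt(-147 + 657) + 383483) = (264697 + (1284 + 1260 - 651))*(sqrt(510) + 383483) = (264697 + 1893)*(383483 + sqrt(510)) = 266590*(383483 + sqrt(510)) = 102232732970 + 266590*sqrt(510)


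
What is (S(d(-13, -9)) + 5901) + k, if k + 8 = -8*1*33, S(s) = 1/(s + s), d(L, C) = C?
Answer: 101321/18 ≈ 5628.9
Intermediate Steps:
S(s) = 1/(2*s)
k = -272 (k = -8 - 8*1*33 = -8 - 8*33 = -8 - 264 = -272)
(S(d(-13, -9)) + 5901) + k = ((1/2)/(-9) + 5901) - 272 = ((1/2)*(-1/9) + 5901) - 272 = (-1/18 + 5901) - 272 = 106217/18 - 272 = 101321/18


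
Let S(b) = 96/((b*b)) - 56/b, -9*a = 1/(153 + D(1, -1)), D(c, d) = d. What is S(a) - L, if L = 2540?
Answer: 179730772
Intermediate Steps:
a = -1/1368 (a = -1/(9*(153 - 1)) = -1/9/152 = -1/9*1/152 = -1/1368 ≈ -0.00073099)
S(b) = -56/b + 96/b**2 (S(b) = 96/(b**2) - 56/b = 96/b**2 - 56/b = -56/b + 96/b**2)
S(a) - L = 8*(12 - 7*(-1/1368))/(-1/1368)**2 - 1*2540 = 8*1871424*(12 + 7/1368) - 2540 = 8*1871424*(16423/1368) - 2540 = 179733312 - 2540 = 179730772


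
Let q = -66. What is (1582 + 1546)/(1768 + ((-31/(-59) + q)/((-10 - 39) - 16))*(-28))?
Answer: 130390/72523 ≈ 1.7979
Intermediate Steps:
(1582 + 1546)/(1768 + ((-31/(-59) + q)/((-10 - 39) - 16))*(-28)) = (1582 + 1546)/(1768 + ((-31/(-59) - 66)/((-10 - 39) - 16))*(-28)) = 3128/(1768 + ((-31*(-1/59) - 66)/(-49 - 16))*(-28)) = 3128/(1768 + ((31/59 - 66)/(-65))*(-28)) = 3128/(1768 - 3863/59*(-1/65)*(-28)) = 3128/(1768 + (3863/3835)*(-28)) = 3128/(1768 - 108164/3835) = 3128/(6672116/3835) = 3128*(3835/6672116) = 130390/72523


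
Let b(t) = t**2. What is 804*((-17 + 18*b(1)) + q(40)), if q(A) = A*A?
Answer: 1287204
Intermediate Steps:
q(A) = A**2
804*((-17 + 18*b(1)) + q(40)) = 804*((-17 + 18*1**2) + 40**2) = 804*((-17 + 18*1) + 1600) = 804*((-17 + 18) + 1600) = 804*(1 + 1600) = 804*1601 = 1287204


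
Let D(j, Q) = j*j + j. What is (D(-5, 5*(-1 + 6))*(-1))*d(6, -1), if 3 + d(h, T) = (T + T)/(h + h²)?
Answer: 1280/21 ≈ 60.952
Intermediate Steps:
d(h, T) = -3 + 2*T/(h + h²) (d(h, T) = -3 + (T + T)/(h + h²) = -3 + (2*T)/(h + h²) = -3 + 2*T/(h + h²))
D(j, Q) = j + j² (D(j, Q) = j² + j = j + j²)
(D(-5, 5*(-1 + 6))*(-1))*d(6, -1) = (-5*(1 - 5)*(-1))*((-3*6 - 3*6² + 2*(-1))/(6*(1 + 6))) = (-5*(-4)*(-1))*((⅙)*(-18 - 3*36 - 2)/7) = (20*(-1))*((⅙)*(⅐)*(-18 - 108 - 2)) = -10*(-128)/(3*7) = -20*(-64/21) = 1280/21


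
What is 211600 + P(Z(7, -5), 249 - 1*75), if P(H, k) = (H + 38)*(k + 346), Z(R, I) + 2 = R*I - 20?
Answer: 201720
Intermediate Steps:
Z(R, I) = -22 + I*R (Z(R, I) = -2 + (R*I - 20) = -2 + (I*R - 20) = -2 + (-20 + I*R) = -22 + I*R)
P(H, k) = (38 + H)*(346 + k)
211600 + P(Z(7, -5), 249 - 1*75) = 211600 + (13148 + 38*(249 - 1*75) + 346*(-22 - 5*7) + (-22 - 5*7)*(249 - 1*75)) = 211600 + (13148 + 38*(249 - 75) + 346*(-22 - 35) + (-22 - 35)*(249 - 75)) = 211600 + (13148 + 38*174 + 346*(-57) - 57*174) = 211600 + (13148 + 6612 - 19722 - 9918) = 211600 - 9880 = 201720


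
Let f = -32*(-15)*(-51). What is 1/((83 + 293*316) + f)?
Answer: 1/68191 ≈ 1.4665e-5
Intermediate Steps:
f = -24480 (f = 480*(-51) = -24480)
1/((83 + 293*316) + f) = 1/((83 + 293*316) - 24480) = 1/((83 + 92588) - 24480) = 1/(92671 - 24480) = 1/68191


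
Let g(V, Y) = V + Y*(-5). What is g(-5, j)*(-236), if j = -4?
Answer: -3540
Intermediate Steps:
g(V, Y) = V - 5*Y
g(-5, j)*(-236) = (-5 - 5*(-4))*(-236) = (-5 + 20)*(-236) = 15*(-236) = -3540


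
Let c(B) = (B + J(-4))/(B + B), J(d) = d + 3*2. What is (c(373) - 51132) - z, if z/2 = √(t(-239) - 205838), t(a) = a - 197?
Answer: -38144097/746 - 2*I*√206274 ≈ -51132.0 - 908.35*I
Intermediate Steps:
J(d) = 6 + d (J(d) = d + 6 = 6 + d)
t(a) = -197 + a
c(B) = (2 + B)/(2*B) (c(B) = (B + (6 - 4))/(B + B) = (B + 2)/((2*B)) = (2 + B)*(1/(2*B)) = (2 + B)/(2*B))
z = 2*I*√206274 (z = 2*√((-197 - 239) - 205838) = 2*√(-436 - 205838) = 2*√(-206274) = 2*(I*√206274) = 2*I*√206274 ≈ 908.35*I)
(c(373) - 51132) - z = ((½)*(2 + 373)/373 - 51132) - 2*I*√206274 = ((½)*(1/373)*375 - 51132) - 2*I*√206274 = (375/746 - 51132) - 2*I*√206274 = -38144097/746 - 2*I*√206274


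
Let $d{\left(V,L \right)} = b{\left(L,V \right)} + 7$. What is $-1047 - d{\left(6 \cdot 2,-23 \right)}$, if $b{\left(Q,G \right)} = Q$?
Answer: $-1031$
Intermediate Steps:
$d{\left(V,L \right)} = 7 + L$ ($d{\left(V,L \right)} = L + 7 = 7 + L$)
$-1047 - d{\left(6 \cdot 2,-23 \right)} = -1047 - \left(7 - 23\right) = -1047 - -16 = -1047 + 16 = -1031$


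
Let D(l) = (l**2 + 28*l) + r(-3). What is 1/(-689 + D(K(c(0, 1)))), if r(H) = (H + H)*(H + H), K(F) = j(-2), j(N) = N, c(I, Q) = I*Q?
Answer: -1/705 ≈ -0.0014184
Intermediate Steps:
K(F) = -2
r(H) = 4*H**2 (r(H) = (2*H)*(2*H) = 4*H**2)
D(l) = 36 + l**2 + 28*l (D(l) = (l**2 + 28*l) + 4*(-3)**2 = (l**2 + 28*l) + 4*9 = (l**2 + 28*l) + 36 = 36 + l**2 + 28*l)
1/(-689 + D(K(c(0, 1)))) = 1/(-689 + (36 + (-2)**2 + 28*(-2))) = 1/(-689 + (36 + 4 - 56)) = 1/(-689 - 16) = 1/(-705) = -1/705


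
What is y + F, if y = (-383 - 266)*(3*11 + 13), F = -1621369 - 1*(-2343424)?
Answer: 692201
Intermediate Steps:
F = 722055 (F = -1621369 + 2343424 = 722055)
y = -29854 (y = -649*(33 + 13) = -649*46 = -29854)
y + F = -29854 + 722055 = 692201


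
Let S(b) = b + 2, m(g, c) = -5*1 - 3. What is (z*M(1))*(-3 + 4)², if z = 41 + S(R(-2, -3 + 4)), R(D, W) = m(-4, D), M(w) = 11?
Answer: 385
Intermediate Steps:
m(g, c) = -8 (m(g, c) = -5 - 3 = -8)
R(D, W) = -8
S(b) = 2 + b
z = 35 (z = 41 + (2 - 8) = 41 - 6 = 35)
(z*M(1))*(-3 + 4)² = (35*11)*(-3 + 4)² = 385*1² = 385*1 = 385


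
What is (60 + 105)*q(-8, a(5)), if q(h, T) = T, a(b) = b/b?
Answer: 165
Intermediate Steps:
a(b) = 1
(60 + 105)*q(-8, a(5)) = (60 + 105)*1 = 165*1 = 165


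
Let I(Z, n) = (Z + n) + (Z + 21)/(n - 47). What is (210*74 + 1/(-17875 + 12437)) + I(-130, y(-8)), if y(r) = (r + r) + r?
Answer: 5941096499/386098 ≈ 15388.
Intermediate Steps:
y(r) = 3*r (y(r) = 2*r + r = 3*r)
I(Z, n) = Z + n + (21 + Z)/(-47 + n) (I(Z, n) = (Z + n) + (21 + Z)/(-47 + n) = Z + n + (21 + Z)/(-47 + n))
(210*74 + 1/(-17875 + 12437)) + I(-130, y(-8)) = (210*74 + 1/(-17875 + 12437)) + (21 + (3*(-8))² - 141*(-8) - 46*(-130) - 390*(-8))/(-47 + 3*(-8)) = (15540 + 1/(-5438)) + (21 + (-24)² - 47*(-24) + 5980 - 130*(-24))/(-47 - 24) = (15540 - 1/5438) + (21 + 576 + 1128 + 5980 + 3120)/(-71) = 84506519/5438 - 1/71*10825 = 84506519/5438 - 10825/71 = 5941096499/386098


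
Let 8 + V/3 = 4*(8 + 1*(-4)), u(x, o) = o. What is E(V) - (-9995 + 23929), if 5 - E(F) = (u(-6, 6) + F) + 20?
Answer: -13979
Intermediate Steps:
V = 24 (V = -24 + 3*(4*(8 + 1*(-4))) = -24 + 3*(4*(8 - 4)) = -24 + 3*(4*4) = -24 + 3*16 = -24 + 48 = 24)
E(F) = -21 - F (E(F) = 5 - ((6 + F) + 20) = 5 - (26 + F) = 5 + (-26 - F) = -21 - F)
E(V) - (-9995 + 23929) = (-21 - 1*24) - (-9995 + 23929) = (-21 - 24) - 1*13934 = -45 - 13934 = -13979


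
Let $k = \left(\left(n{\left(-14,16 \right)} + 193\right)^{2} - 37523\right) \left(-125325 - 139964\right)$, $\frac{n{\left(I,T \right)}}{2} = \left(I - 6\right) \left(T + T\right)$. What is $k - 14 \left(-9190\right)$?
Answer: $-303502690634$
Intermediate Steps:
$n{\left(I,T \right)} = 4 T \left(-6 + I\right)$ ($n{\left(I,T \right)} = 2 \left(I - 6\right) \left(T + T\right) = 2 \left(-6 + I\right) 2 T = 2 \cdot 2 T \left(-6 + I\right) = 4 T \left(-6 + I\right)$)
$k = -303502819294$ ($k = \left(\left(4 \cdot 16 \left(-6 - 14\right) + 193\right)^{2} - 37523\right) \left(-125325 - 139964\right) = \left(\left(4 \cdot 16 \left(-20\right) + 193\right)^{2} - 37523\right) \left(-265289\right) = \left(\left(-1280 + 193\right)^{2} - 37523\right) \left(-265289\right) = \left(\left(-1087\right)^{2} - 37523\right) \left(-265289\right) = \left(1181569 - 37523\right) \left(-265289\right) = 1144046 \left(-265289\right) = -303502819294$)
$k - 14 \left(-9190\right) = -303502819294 - 14 \left(-9190\right) = -303502819294 - -128660 = -303502819294 + 128660 = -303502690634$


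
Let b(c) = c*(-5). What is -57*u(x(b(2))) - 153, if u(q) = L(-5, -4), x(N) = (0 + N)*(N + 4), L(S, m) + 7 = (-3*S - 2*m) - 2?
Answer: -951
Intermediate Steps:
b(c) = -5*c
L(S, m) = -9 - 3*S - 2*m (L(S, m) = -7 + ((-3*S - 2*m) - 2) = -7 + (-2 - 3*S - 2*m) = -9 - 3*S - 2*m)
x(N) = N*(4 + N)
u(q) = 14 (u(q) = -9 - 3*(-5) - 2*(-4) = -9 + 15 + 8 = 14)
-57*u(x(b(2))) - 153 = -57*14 - 153 = -798 - 153 = -951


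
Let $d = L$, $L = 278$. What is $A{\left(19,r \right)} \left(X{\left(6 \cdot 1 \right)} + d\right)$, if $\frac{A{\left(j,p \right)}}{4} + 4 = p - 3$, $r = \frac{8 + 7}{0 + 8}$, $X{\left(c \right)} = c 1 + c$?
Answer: $-5945$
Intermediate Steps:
$X{\left(c \right)} = 2 c$ ($X{\left(c \right)} = c + c = 2 c$)
$r = \frac{15}{8} \approx 1.875$
$A{\left(j,p \right)} = -28 + 4 p$ ($A{\left(j,p \right)} = -16 + 4 \left(p - 3\right) = -16 + 4 \left(-3 + p\right) = -16 + \left(-12 + 4 p\right) = -28 + 4 p$)
$d = 278$
$A{\left(19,r \right)} \left(X{\left(6 \cdot 1 \right)} + d\right) = \left(-28 + 4 \cdot \frac{15}{8}\right) \left(2 \cdot 6 \cdot 1 + 278\right) = \left(-28 + \frac{15}{2}\right) \left(2 \cdot 6 + 278\right) = - \frac{41 \left(12 + 278\right)}{2} = \left(- \frac{41}{2}\right) 290 = -5945$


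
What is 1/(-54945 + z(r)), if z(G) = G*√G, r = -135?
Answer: I/(135*(-407*I + 3*√15)) ≈ -1.8185e-5 + 5.1915e-7*I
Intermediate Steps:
z(G) = G^(3/2)
1/(-54945 + z(r)) = 1/(-54945 + (-135)^(3/2)) = 1/(-54945 - 405*I*√15)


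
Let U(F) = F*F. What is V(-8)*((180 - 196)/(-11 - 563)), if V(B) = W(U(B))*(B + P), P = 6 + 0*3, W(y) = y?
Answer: -1024/287 ≈ -3.5679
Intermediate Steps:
U(F) = F**2
P = 6 (P = 6 + 0 = 6)
V(B) = B**2*(6 + B) (V(B) = B**2*(B + 6) = B**2*(6 + B))
V(-8)*((180 - 196)/(-11 - 563)) = ((-8)**2*(6 - 8))*((180 - 196)/(-11 - 563)) = (64*(-2))*(-16/(-574)) = -(-2048)*(-1)/574 = -128*8/287 = -1024/287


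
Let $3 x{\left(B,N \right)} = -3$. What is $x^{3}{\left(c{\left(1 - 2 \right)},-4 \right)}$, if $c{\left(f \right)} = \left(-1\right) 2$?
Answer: $-1$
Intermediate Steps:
$c{\left(f \right)} = -2$
$x{\left(B,N \right)} = -1$ ($x{\left(B,N \right)} = \frac{1}{3} \left(-3\right) = -1$)
$x^{3}{\left(c{\left(1 - 2 \right)},-4 \right)} = \left(-1\right)^{3} = -1$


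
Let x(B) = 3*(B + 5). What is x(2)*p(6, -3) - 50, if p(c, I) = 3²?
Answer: 139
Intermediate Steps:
x(B) = 15 + 3*B (x(B) = 3*(5 + B) = 15 + 3*B)
p(c, I) = 9
x(2)*p(6, -3) - 50 = (15 + 3*2)*9 - 50 = (15 + 6)*9 - 50 = 21*9 - 50 = 189 - 50 = 139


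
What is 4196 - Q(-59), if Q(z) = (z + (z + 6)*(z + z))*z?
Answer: 369701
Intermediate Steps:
Q(z) = z*(z + 2*z*(6 + z)) (Q(z) = (z + (6 + z)*(2*z))*z = (z + 2*z*(6 + z))*z = z*(z + 2*z*(6 + z)))
4196 - Q(-59) = 4196 - (-59)²*(13 + 2*(-59)) = 4196 - 3481*(13 - 118) = 4196 - 3481*(-105) = 4196 - 1*(-365505) = 4196 + 365505 = 369701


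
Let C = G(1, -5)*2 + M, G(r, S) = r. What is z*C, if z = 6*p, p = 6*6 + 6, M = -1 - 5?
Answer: -1008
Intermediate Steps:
M = -6
p = 42 (p = 36 + 6 = 42)
z = 252 (z = 6*42 = 252)
C = -4 (C = 1*2 - 6 = 2 - 6 = -4)
z*C = 252*(-4) = -1008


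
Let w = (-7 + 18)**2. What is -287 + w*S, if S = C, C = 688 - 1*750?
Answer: -7789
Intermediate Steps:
C = -62 (C = 688 - 750 = -62)
S = -62
w = 121 (w = 11**2 = 121)
-287 + w*S = -287 + 121*(-62) = -287 - 7502 = -7789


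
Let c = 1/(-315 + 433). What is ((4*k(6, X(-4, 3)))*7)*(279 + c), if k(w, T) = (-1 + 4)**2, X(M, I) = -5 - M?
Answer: 4148298/59 ≈ 70310.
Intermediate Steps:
k(w, T) = 9 (k(w, T) = 3**2 = 9)
c = 1/118 ≈ 0.0084746
((4*k(6, X(-4, 3)))*7)*(279 + c) = ((4*9)*7)*(279 + 1/118) = (36*7)*(32923/118) = 252*(32923/118) = 4148298/59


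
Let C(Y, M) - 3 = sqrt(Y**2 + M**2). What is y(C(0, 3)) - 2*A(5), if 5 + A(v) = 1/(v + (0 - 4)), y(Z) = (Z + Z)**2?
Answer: 152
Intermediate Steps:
C(Y, M) = 3 + sqrt(M**2 + Y**2) (C(Y, M) = 3 + sqrt(Y**2 + M**2) = 3 + sqrt(M**2 + Y**2))
y(Z) = 4*Z**2 (y(Z) = (2*Z)**2 = 4*Z**2)
A(v) = -5 + 1/(-4 + v) (A(v) = -5 + 1/(v + (0 - 4)) = -5 + 1/(v - 4) = -5 + 1/(-4 + v))
y(C(0, 3)) - 2*A(5) = 4*(3 + sqrt(3**2 + 0**2))**2 - 2*(21 - 5*5)/(-4 + 5) = 4*(3 + sqrt(9 + 0))**2 - 2*(21 - 25)/1 = 4*(3 + sqrt(9))**2 - 2*(-4) = 4*(3 + 3)**2 - 2*(-4) = 4*6**2 + 8 = 4*36 + 8 = 144 + 8 = 152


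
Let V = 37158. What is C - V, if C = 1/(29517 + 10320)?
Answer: -1480263245/39837 ≈ -37158.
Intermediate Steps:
C = 1/39837 ≈ 2.5102e-5
C - V = 1/39837 - 1*37158 = 1/39837 - 37158 = -1480263245/39837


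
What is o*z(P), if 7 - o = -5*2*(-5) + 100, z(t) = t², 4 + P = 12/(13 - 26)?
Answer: -45056/13 ≈ -3465.8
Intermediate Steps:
P = -64/13 (P = -4 + 12/(13 - 26) = -4 + 12/(-13) = -4 + 12*(-1/13) = -4 - 12/13 = -64/13 ≈ -4.9231)
o = -143 (o = 7 - (-5*2*(-5) + 100) = 7 - (-10*(-5) + 100) = 7 - (50 + 100) = 7 - 1*150 = 7 - 150 = -143)
o*z(P) = -143*(-64/13)² = -143*4096/169 = -45056/13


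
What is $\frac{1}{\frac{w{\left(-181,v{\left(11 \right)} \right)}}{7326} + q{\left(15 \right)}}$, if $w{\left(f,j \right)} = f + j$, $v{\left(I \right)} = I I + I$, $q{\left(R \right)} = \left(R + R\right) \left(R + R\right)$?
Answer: $\frac{7326}{6593351} \approx 0.0011111$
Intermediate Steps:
$q{\left(R \right)} = 4 R^{2}$ ($q{\left(R \right)} = 2 R 2 R = 4 R^{2}$)
$v{\left(I \right)} = I + I^{2}$ ($v{\left(I \right)} = I^{2} + I = I + I^{2}$)
$\frac{1}{\frac{w{\left(-181,v{\left(11 \right)} \right)}}{7326} + q{\left(15 \right)}} = \frac{1}{\frac{-181 + 11 \left(1 + 11\right)}{7326} + 4 \cdot 15^{2}} = \frac{1}{\left(-181 + 11 \cdot 12\right) \frac{1}{7326} + 4 \cdot 225} = \frac{1}{\left(-181 + 132\right) \frac{1}{7326} + 900} = \frac{1}{\left(-49\right) \frac{1}{7326} + 900} = \frac{1}{- \frac{49}{7326} + 900} = \frac{1}{\frac{6593351}{7326}} = \frac{7326}{6593351}$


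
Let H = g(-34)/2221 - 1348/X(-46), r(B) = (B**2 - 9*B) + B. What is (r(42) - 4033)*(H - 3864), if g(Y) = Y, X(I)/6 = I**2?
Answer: 70960061020645/7049454 ≈ 1.0066e+7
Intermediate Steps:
X(I) = 6*I**2
r(B) = B**2 - 8*B
H = -856393/7049454 (H = -34/2221 - 1348/(6*(-46)**2) = -34*1/2221 - 1348/(6*2116) = -34/2221 - 1348/12696 = -34/2221 - 1348*1/12696 = -34/2221 - 337/3174 = -856393/7049454 ≈ -0.12148)
(r(42) - 4033)*(H - 3864) = (42*(-8 + 42) - 4033)*(-856393/7049454 - 3864) = (42*34 - 4033)*(-27239946649/7049454) = (1428 - 4033)*(-27239946649/7049454) = -2605*(-27239946649/7049454) = 70960061020645/7049454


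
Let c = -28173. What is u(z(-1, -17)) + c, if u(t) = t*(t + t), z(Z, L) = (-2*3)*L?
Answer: -7365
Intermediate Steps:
z(Z, L) = -6*L
u(t) = 2*t**2 (u(t) = t*(2*t) = 2*t**2)
u(z(-1, -17)) + c = 2*(-6*(-17))**2 - 28173 = 2*102**2 - 28173 = 2*10404 - 28173 = 20808 - 28173 = -7365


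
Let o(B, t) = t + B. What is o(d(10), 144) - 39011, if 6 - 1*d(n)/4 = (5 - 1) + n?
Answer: -38899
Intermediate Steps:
d(n) = 8 - 4*n (d(n) = 24 - 4*((5 - 1) + n) = 24 - 4*(4 + n) = 24 + (-16 - 4*n) = 8 - 4*n)
o(B, t) = B + t
o(d(10), 144) - 39011 = ((8 - 4*10) + 144) - 39011 = ((8 - 40) + 144) - 39011 = (-32 + 144) - 39011 = 112 - 39011 = -38899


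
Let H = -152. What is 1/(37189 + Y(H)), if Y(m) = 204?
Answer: 1/37393 ≈ 2.6743e-5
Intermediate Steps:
1/(37189 + Y(H)) = 1/(37189 + 204) = 1/37393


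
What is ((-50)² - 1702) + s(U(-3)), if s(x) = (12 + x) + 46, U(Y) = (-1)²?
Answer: 857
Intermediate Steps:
U(Y) = 1
s(x) = 58 + x
((-50)² - 1702) + s(U(-3)) = ((-50)² - 1702) + (58 + 1) = (2500 - 1702) + 59 = 798 + 59 = 857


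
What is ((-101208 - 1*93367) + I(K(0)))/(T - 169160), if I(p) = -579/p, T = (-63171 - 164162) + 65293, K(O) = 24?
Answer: 172977/294400 ≈ 0.58756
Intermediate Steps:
T = -162040 (T = -227333 + 65293 = -162040)
((-101208 - 1*93367) + I(K(0)))/(T - 169160) = ((-101208 - 1*93367) - 579/24)/(-162040 - 169160) = ((-101208 - 93367) - 579*1/24)/(-331200) = (-194575 - 193/8)*(-1/331200) = -1556793/8*(-1/331200) = 172977/294400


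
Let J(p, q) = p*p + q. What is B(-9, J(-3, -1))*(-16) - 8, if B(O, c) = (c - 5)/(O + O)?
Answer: -16/3 ≈ -5.3333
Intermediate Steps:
J(p, q) = q + p**2 (J(p, q) = p**2 + q = q + p**2)
B(O, c) = (-5 + c)/(2*O) (B(O, c) = (-5 + c)/((2*O)) = (-5 + c)*(1/(2*O)) = (-5 + c)/(2*O))
B(-9, J(-3, -1))*(-16) - 8 = ((1/2)*(-5 + (-1 + (-3)**2))/(-9))*(-16) - 8 = ((1/2)*(-1/9)*(-5 + (-1 + 9)))*(-16) - 8 = ((1/2)*(-1/9)*(-5 + 8))*(-16) - 8 = ((1/2)*(-1/9)*3)*(-16) - 8 = -1/6*(-16) - 8 = 8/3 - 8 = -16/3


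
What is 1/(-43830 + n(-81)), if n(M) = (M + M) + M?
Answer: -1/44073 ≈ -2.2690e-5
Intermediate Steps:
n(M) = 3*M (n(M) = 2*M + M = 3*M)
1/(-43830 + n(-81)) = 1/(-43830 + 3*(-81)) = 1/(-43830 - 243) = 1/(-44073) = -1/44073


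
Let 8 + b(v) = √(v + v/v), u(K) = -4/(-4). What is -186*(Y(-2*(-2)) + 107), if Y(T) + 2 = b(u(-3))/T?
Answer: -19158 - 93*√2/2 ≈ -19224.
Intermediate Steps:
u(K) = 1 (u(K) = -4*(-¼) = 1)
b(v) = -8 + √(1 + v) (b(v) = -8 + √(v + v/v) = -8 + √(v + 1) = -8 + √(1 + v))
Y(T) = -2 + (-8 + √2)/T (Y(T) = -2 + (-8 + √(1 + 1))/T = -2 + (-8 + √2)/T)
-186*(Y(-2*(-2)) + 107) = -186*((-8 + √2 - (-4)*(-2))/((-2*(-2))) + 107) = -186*((-8 + √2 - 2*4)/4 + 107) = -186*((-8 + √2 - 8)/4 + 107) = -186*((-16 + √2)/4 + 107) = -186*((-4 + √2/4) + 107) = -186*(103 + √2/4) = -19158 - 93*√2/2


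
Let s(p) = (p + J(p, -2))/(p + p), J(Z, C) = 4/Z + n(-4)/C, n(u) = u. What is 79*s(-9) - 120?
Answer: -14147/162 ≈ -87.327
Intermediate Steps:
J(Z, C) = -4/C + 4/Z (J(Z, C) = 4/Z - 4/C = -4/C + 4/Z)
s(p) = (2 + p + 4/p)/(2*p) (s(p) = (p + (-4/(-2) + 4/p))/(p + p) = (p + (-4*(-½) + 4/p))/((2*p)) = (p + (2 + 4/p))*(1/(2*p)) = (2 + p + 4/p)*(1/(2*p)) = (2 + p + 4/p)/(2*p))
79*s(-9) - 120 = 79*((2 - 9 + (½)*(-9)²)/(-9)²) - 120 = 79*((2 - 9 + (½)*81)/81) - 120 = 79*((2 - 9 + 81/2)/81) - 120 = 79*((1/81)*(67/2)) - 120 = 79*(67/162) - 120 = 5293/162 - 120 = -14147/162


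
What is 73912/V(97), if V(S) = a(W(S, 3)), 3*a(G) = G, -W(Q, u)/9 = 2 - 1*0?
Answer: -36956/3 ≈ -12319.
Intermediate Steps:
W(Q, u) = -18 (W(Q, u) = -9*(2 - 1*0) = -9*(2 + 0) = -9*2 = -18)
a(G) = G/3
V(S) = -6 (V(S) = (⅓)*(-18) = -6)
73912/V(97) = 73912/(-6) = 73912*(-⅙) = -36956/3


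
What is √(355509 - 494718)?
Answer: 7*I*√2841 ≈ 373.11*I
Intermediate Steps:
√(355509 - 494718) = √(-139209) = 7*I*√2841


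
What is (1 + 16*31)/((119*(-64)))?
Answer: -71/1088 ≈ -0.065257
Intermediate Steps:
(1 + 16*31)/((119*(-64))) = (1 + 496)/(-7616) = 497*(-1/7616) = -71/1088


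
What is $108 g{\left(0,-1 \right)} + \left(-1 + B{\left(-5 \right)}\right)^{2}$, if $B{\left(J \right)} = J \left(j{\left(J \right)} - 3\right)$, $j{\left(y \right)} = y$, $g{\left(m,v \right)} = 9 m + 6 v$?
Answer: $873$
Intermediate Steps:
$g{\left(m,v \right)} = 6 v + 9 m$
$B{\left(J \right)} = J \left(-3 + J\right)$ ($B{\left(J \right)} = J \left(J - 3\right) = J \left(-3 + J\right)$)
$108 g{\left(0,-1 \right)} + \left(-1 + B{\left(-5 \right)}\right)^{2} = 108 \left(6 \left(-1\right) + 9 \cdot 0\right) + \left(-1 - 5 \left(-3 - 5\right)\right)^{2} = 108 \left(-6 + 0\right) + \left(-1 - -40\right)^{2} = 108 \left(-6\right) + \left(-1 + 40\right)^{2} = -648 + 39^{2} = -648 + 1521 = 873$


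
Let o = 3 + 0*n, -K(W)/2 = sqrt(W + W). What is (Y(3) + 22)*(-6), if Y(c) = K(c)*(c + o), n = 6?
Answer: -132 + 72*sqrt(6) ≈ 44.363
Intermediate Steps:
K(W) = -2*sqrt(2)*sqrt(W) (K(W) = -2*sqrt(W + W) = -2*sqrt(2)*sqrt(W))
o = 3 (o = 3 + 0*6 = 3 + 0 = 3)
Y(c) = -2*sqrt(2)*sqrt(c)*(3 + c) (Y(c) = (-2*sqrt(2)*sqrt(c))*(c + 3) = (-2*sqrt(2)*sqrt(c))*(3 + c) = -2*sqrt(2)*sqrt(c)*(3 + c))
(Y(3) + 22)*(-6) = (2*sqrt(2)*sqrt(3)*(-3 - 1*3) + 22)*(-6) = (2*sqrt(2)*sqrt(3)*(-3 - 3) + 22)*(-6) = (2*sqrt(2)*sqrt(3)*(-6) + 22)*(-6) = (-12*sqrt(6) + 22)*(-6) = (22 - 12*sqrt(6))*(-6) = -132 + 72*sqrt(6)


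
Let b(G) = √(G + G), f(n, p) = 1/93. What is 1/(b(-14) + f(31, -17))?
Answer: 93/242173 - 17298*I*√7/242173 ≈ 0.00038402 - 0.18898*I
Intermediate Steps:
f(n, p) = 1/93
b(G) = √2*√G (b(G) = √(2*G) = √2*√G)
1/(b(-14) + f(31, -17)) = 1/(√2*√(-14) + 1/93) = 1/(√2*(I*√14) + 1/93) = 1/(2*I*√7 + 1/93) = 1/(1/93 + 2*I*√7)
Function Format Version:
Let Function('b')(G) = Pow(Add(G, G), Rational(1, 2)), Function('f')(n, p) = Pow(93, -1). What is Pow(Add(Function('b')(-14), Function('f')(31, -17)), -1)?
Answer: Add(Rational(93, 242173), Mul(Rational(-17298, 242173), I, Pow(7, Rational(1, 2)))) ≈ Add(0.00038402, Mul(-0.18898, I))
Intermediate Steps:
Function('f')(n, p) = Rational(1, 93)
Function('b')(G) = Mul(Pow(2, Rational(1, 2)), Pow(G, Rational(1, 2))) (Function('b')(G) = Pow(Mul(2, G), Rational(1, 2)) = Mul(Pow(2, Rational(1, 2)), Pow(G, Rational(1, 2))))
Pow(Add(Function('b')(-14), Function('f')(31, -17)), -1) = Pow(Add(Mul(Pow(2, Rational(1, 2)), Pow(-14, Rational(1, 2))), Rational(1, 93)), -1) = Pow(Add(Mul(Pow(2, Rational(1, 2)), Mul(I, Pow(14, Rational(1, 2)))), Rational(1, 93)), -1) = Pow(Add(Mul(2, I, Pow(7, Rational(1, 2))), Rational(1, 93)), -1) = Pow(Add(Rational(1, 93), Mul(2, I, Pow(7, Rational(1, 2)))), -1)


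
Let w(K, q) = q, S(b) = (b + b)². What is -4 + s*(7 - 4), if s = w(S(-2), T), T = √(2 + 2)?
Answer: 2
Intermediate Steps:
T = 2 (T = √4 = 2)
S(b) = 4*b² (S(b) = (2*b)² = 4*b²)
s = 2
-4 + s*(7 - 4) = -4 + 2*(7 - 4) = -4 + 2*3 = -4 + 6 = 2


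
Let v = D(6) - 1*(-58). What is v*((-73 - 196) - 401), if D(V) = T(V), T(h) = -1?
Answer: -38190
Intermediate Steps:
D(V) = -1
v = 57 (v = -1 - 1*(-58) = -1 + 58 = 57)
v*((-73 - 196) - 401) = 57*((-73 - 196) - 401) = 57*(-269 - 401) = 57*(-670) = -38190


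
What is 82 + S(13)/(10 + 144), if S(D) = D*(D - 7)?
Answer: 6353/77 ≈ 82.506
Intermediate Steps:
S(D) = D*(-7 + D)
82 + S(13)/(10 + 144) = 82 + (13*(-7 + 13))/(10 + 144) = 82 + (13*6)/154 = 82 + 78*(1/154) = 82 + 39/77 = 6353/77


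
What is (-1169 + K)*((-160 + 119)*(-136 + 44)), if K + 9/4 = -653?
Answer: -6881071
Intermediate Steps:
K = -2621/4 (K = -9/4 - 653 = -2621/4 ≈ -655.25)
(-1169 + K)*((-160 + 119)*(-136 + 44)) = (-1169 - 2621/4)*((-160 + 119)*(-136 + 44)) = -(-299177)*(-92)/4 = -7297/4*3772 = -6881071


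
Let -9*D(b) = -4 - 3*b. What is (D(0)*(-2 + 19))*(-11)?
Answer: -748/9 ≈ -83.111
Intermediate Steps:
D(b) = 4/9 + b/3 (D(b) = -(-4 - 3*b)/9 = 4/9 + b/3)
(D(0)*(-2 + 19))*(-11) = ((4/9 + (⅓)*0)*(-2 + 19))*(-11) = ((4/9 + 0)*17)*(-11) = ((4/9)*17)*(-11) = (68/9)*(-11) = -748/9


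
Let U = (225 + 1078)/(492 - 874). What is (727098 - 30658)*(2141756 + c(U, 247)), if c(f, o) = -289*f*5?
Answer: 285552109593940/191 ≈ 1.4950e+12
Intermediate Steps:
U = -1303/382 (U = 1303/(-382) = 1303*(-1/382) = -1303/382 ≈ -3.4110)
c(f, o) = -1445*f
(727098 - 30658)*(2141756 + c(U, 247)) = (727098 - 30658)*(2141756 - 1445*(-1303/382)) = 696440*(2141756 + 1882835/382) = 696440*(820033627/382) = 285552109593940/191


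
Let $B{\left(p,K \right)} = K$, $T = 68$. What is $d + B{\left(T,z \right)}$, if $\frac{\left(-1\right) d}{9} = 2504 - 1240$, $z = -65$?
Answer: $-11441$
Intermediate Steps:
$d = -11376$ ($d = - 9 \left(2504 - 1240\right) = \left(-9\right) 1264 = -11376$)
$d + B{\left(T,z \right)} = -11376 - 65 = -11441$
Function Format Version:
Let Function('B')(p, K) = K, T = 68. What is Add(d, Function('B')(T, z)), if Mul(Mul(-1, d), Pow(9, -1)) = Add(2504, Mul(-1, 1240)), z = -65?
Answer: -11441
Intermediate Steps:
d = -11376 (d = Mul(-9, Add(2504, Mul(-1, 1240))) = Mul(-9, Add(2504, -1240)) = Mul(-9, 1264) = -11376)
Add(d, Function('B')(T, z)) = Add(-11376, -65) = -11441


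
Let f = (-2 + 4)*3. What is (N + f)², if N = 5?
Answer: 121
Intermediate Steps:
f = 6 (f = 2*3 = 6)
(N + f)² = (5 + 6)² = 11² = 121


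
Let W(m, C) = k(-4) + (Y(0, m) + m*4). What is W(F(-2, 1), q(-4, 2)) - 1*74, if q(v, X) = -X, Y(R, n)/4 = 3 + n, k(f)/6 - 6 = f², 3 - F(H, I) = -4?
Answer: 126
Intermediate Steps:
F(H, I) = 7 (F(H, I) = 3 - 1*(-4) = 3 + 4 = 7)
k(f) = 36 + 6*f²
Y(R, n) = 12 + 4*n (Y(R, n) = 4*(3 + n) = 12 + 4*n)
W(m, C) = 144 + 8*m (W(m, C) = (36 + 6*(-4)²) + ((12 + 4*m) + m*4) = (36 + 6*16) + ((12 + 4*m) + 4*m) = (36 + 96) + (12 + 8*m) = 132 + (12 + 8*m) = 144 + 8*m)
W(F(-2, 1), q(-4, 2)) - 1*74 = (144 + 8*7) - 1*74 = (144 + 56) - 74 = 200 - 74 = 126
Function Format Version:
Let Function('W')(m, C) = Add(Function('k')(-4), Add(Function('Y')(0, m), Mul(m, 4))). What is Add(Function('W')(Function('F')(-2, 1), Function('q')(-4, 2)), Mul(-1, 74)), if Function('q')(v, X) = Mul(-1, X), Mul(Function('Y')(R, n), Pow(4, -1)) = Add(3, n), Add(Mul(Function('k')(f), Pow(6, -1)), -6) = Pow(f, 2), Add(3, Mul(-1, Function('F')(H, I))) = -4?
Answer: 126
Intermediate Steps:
Function('F')(H, I) = 7 (Function('F')(H, I) = Add(3, Mul(-1, -4)) = Add(3, 4) = 7)
Function('k')(f) = Add(36, Mul(6, Pow(f, 2)))
Function('Y')(R, n) = Add(12, Mul(4, n)) (Function('Y')(R, n) = Mul(4, Add(3, n)) = Add(12, Mul(4, n)))
Function('W')(m, C) = Add(144, Mul(8, m)) (Function('W')(m, C) = Add(Add(36, Mul(6, Pow(-4, 2))), Add(Add(12, Mul(4, m)), Mul(m, 4))) = Add(Add(36, Mul(6, 16)), Add(Add(12, Mul(4, m)), Mul(4, m))) = Add(Add(36, 96), Add(12, Mul(8, m))) = Add(132, Add(12, Mul(8, m))) = Add(144, Mul(8, m)))
Add(Function('W')(Function('F')(-2, 1), Function('q')(-4, 2)), Mul(-1, 74)) = Add(Add(144, Mul(8, 7)), Mul(-1, 74)) = Add(Add(144, 56), -74) = Add(200, -74) = 126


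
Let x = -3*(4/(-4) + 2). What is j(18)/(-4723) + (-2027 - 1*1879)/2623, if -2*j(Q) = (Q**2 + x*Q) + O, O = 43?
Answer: -36075077/24776858 ≈ -1.4560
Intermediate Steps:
x = -3 (x = -3*(4*(-1/4) + 2) = -3*(-1 + 2) = -3*1 = -3)
j(Q) = -43/2 - Q**2/2 + 3*Q/2 (j(Q) = -((Q**2 - 3*Q) + 43)/2 = -(43 + Q**2 - 3*Q)/2 = -43/2 - Q**2/2 + 3*Q/2)
j(18)/(-4723) + (-2027 - 1*1879)/2623 = (-43/2 - 1/2*18**2 + (3/2)*18)/(-4723) + (-2027 - 1*1879)/2623 = (-43/2 - 1/2*324 + 27)*(-1/4723) + (-2027 - 1879)*(1/2623) = (-43/2 - 162 + 27)*(-1/4723) - 3906*1/2623 = -313/2*(-1/4723) - 3906/2623 = 313/9446 - 3906/2623 = -36075077/24776858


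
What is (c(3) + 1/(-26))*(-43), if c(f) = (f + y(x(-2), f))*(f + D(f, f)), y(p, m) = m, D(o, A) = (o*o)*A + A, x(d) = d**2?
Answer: -221321/26 ≈ -8512.3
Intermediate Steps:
D(o, A) = A + A*o**2 (D(o, A) = o**2*A + A = A*o**2 + A = A + A*o**2)
c(f) = 2*f*(f + f*(1 + f**2)) (c(f) = (f + f)*(f + f*(1 + f**2)) = (2*f)*(f + f*(1 + f**2)) = 2*f*(f + f*(1 + f**2)))
(c(3) + 1/(-26))*(-43) = (2*3**2*(2 + 3**2) + 1/(-26))*(-43) = (2*9*(2 + 9) - 1/26)*(-43) = (2*9*11 - 1/26)*(-43) = (198 - 1/26)*(-43) = (5147/26)*(-43) = -221321/26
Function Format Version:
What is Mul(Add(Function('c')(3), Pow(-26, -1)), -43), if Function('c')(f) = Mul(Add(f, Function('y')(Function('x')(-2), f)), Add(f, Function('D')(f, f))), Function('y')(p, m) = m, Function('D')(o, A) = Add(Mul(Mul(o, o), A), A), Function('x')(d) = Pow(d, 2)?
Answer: Rational(-221321, 26) ≈ -8512.3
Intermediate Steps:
Function('D')(o, A) = Add(A, Mul(A, Pow(o, 2))) (Function('D')(o, A) = Add(Mul(Pow(o, 2), A), A) = Add(Mul(A, Pow(o, 2)), A) = Add(A, Mul(A, Pow(o, 2))))
Function('c')(f) = Mul(2, f, Add(f, Mul(f, Add(1, Pow(f, 2))))) (Function('c')(f) = Mul(Add(f, f), Add(f, Mul(f, Add(1, Pow(f, 2))))) = Mul(Mul(2, f), Add(f, Mul(f, Add(1, Pow(f, 2))))) = Mul(2, f, Add(f, Mul(f, Add(1, Pow(f, 2))))))
Mul(Add(Function('c')(3), Pow(-26, -1)), -43) = Mul(Add(Mul(2, Pow(3, 2), Add(2, Pow(3, 2))), Pow(-26, -1)), -43) = Mul(Add(Mul(2, 9, Add(2, 9)), Rational(-1, 26)), -43) = Mul(Add(Mul(2, 9, 11), Rational(-1, 26)), -43) = Mul(Add(198, Rational(-1, 26)), -43) = Mul(Rational(5147, 26), -43) = Rational(-221321, 26)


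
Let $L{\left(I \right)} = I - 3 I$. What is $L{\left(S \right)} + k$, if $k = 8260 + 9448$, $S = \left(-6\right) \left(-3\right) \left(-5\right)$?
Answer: $17888$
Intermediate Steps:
$S = -90$ ($S = 18 \left(-5\right) = -90$)
$L{\left(I \right)} = - 2 I$
$k = 17708$
$L{\left(S \right)} + k = \left(-2\right) \left(-90\right) + 17708 = 180 + 17708 = 17888$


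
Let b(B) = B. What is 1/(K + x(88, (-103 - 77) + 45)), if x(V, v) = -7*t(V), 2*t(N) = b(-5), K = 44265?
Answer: 2/88565 ≈ 2.2582e-5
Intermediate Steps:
t(N) = -5/2 (t(N) = (½)*(-5) = -5/2)
x(V, v) = 35/2 (x(V, v) = -7*(-5/2) = 35/2)
1/(K + x(88, (-103 - 77) + 45)) = 1/(44265 + 35/2) = 1/(88565/2) = 2/88565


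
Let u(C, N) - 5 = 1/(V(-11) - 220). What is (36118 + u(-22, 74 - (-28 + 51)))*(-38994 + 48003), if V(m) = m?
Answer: 325432068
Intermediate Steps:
u(C, N) = 1154/231 (u(C, N) = 5 + 1/(-11 - 220) = 5 + 1/(-231) = 5 - 1/231 = 1154/231)
(36118 + u(-22, 74 - (-28 + 51)))*(-38994 + 48003) = (36118 + 1154/231)*(-38994 + 48003) = (8344412/231)*9009 = 325432068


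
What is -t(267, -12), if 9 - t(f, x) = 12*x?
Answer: -153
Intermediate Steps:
t(f, x) = 9 - 12*x
-t(267, -12) = -(9 - 12*(-12)) = -(9 + 144) = -1*153 = -153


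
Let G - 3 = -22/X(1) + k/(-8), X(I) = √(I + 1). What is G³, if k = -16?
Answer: 3755 - 3487*√2 ≈ -1176.4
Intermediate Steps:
X(I) = √(1 + I)
G = 5 - 11*√2 (G = 3 + (-22/√(1 + 1) - 16/(-8)) = 3 + (-22*√2/2 - 16*(-⅛)) = 3 + (-11*√2 + 2) = 3 + (2 - 11*√2) = 5 - 11*√2 ≈ -10.556)
G³ = (5 - 11*√2)³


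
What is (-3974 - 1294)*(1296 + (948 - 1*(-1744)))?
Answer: -21008784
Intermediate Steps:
(-3974 - 1294)*(1296 + (948 - 1*(-1744))) = -5268*(1296 + (948 + 1744)) = -5268*(1296 + 2692) = -5268*3988 = -21008784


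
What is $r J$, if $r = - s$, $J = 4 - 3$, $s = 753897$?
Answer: $-753897$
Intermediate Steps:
$J = 1$
$r = -753897$ ($r = \left(-1\right) 753897 = -753897$)
$r J = \left(-753897\right) 1 = -753897$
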